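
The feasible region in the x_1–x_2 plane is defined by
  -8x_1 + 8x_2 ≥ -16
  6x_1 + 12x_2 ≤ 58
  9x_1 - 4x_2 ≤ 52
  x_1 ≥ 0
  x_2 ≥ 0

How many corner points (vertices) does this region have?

The feasible vertices (each the meet of two boundaries and inside every other half-plane) are:
  (41/9, 23/9)
  (2, 0)
  (0, 29/6)
  (0, 0)

4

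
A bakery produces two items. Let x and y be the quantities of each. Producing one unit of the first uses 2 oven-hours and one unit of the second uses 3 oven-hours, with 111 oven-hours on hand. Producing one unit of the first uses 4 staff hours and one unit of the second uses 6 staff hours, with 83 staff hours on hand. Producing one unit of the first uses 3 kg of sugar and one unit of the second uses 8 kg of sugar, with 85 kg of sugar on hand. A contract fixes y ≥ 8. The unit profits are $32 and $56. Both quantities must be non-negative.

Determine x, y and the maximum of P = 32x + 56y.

x = 7, y = 8, maximum P = 672

Vertices and P = 32x + 56y:
  (0, 85/8) → P = 595
  (0, 8) → P = 448
  (7, 8) → P = 672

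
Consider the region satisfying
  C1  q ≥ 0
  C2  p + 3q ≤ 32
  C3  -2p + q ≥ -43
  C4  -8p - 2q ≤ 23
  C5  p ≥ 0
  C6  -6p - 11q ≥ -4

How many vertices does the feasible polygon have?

Intersecting each pair of boundary lines and keeping only the points that satisfy every inequality leaves:
  (0, 0)
  (2/3, 0)
  (0, 4/11)

3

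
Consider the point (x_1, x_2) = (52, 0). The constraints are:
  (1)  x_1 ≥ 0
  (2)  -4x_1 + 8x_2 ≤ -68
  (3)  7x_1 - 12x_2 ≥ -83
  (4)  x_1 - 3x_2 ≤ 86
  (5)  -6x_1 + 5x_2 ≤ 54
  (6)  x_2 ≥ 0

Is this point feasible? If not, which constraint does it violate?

feasible

(1): 52 ≥ 0 ✓
(2): -208 ≤ -68 ✓
(3): 364 ≥ -83 ✓
(4): 52 ≤ 86 ✓
(5): -312 ≤ 54 ✓
(6): 0 ≥ 0 ✓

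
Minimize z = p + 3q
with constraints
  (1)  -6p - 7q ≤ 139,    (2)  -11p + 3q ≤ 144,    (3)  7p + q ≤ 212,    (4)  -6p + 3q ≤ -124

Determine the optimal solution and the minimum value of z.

Vertices and z = p + 3q:
  (1623/43, -2245/43) → z = -5112/43
  (451/60, -263/10) → z = -4283/60
  (760/27, 404/27) → z = 1972/27

p = 1623/43, q = -2245/43, minimum z = -5112/43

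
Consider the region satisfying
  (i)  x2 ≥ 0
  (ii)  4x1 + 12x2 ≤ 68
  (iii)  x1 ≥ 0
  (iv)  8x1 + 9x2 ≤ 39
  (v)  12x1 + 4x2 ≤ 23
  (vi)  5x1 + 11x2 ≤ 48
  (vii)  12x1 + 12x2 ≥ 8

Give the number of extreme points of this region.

Of the 21 pairwise boundary intersections, those satisfying every inequality are:
  (23/12, 0)
  (2/3, 0)
  (0, 13/3)
  (0, 2/3)
  (51/76, 71/19)

5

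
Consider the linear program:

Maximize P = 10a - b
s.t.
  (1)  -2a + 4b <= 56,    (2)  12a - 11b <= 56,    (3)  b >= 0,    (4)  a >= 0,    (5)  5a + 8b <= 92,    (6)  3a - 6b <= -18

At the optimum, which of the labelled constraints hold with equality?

(5) and (6)

Extreme points and P = 10a - b:
  (0, 23/2) → P = -23/2
  (0, 3) → P = -3
  (68/9, 61/9) → P = 619/9

The maximum is at (68/9, 61/9). Substituting into each constraint, equality holds for (5) and (6); the remaining constraints have slack.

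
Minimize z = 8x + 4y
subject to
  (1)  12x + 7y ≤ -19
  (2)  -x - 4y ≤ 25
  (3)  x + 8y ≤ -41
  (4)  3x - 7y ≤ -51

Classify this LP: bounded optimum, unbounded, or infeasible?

The boundaries 12x + 7y = -19 and -x - 4y = 25 meet at (99/41, -281/41), but that point violates 3x - 7y ≤ -51. Every candidate vertex is excluded by some other constraint, so the feasible region is empty.

infeasible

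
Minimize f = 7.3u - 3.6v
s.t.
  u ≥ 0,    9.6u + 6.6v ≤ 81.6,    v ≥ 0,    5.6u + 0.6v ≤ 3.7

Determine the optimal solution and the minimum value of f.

Vertices and f = 7.3u - 3.6v:
  (0, 0) → f = 0
  (0, 37/6) → f = -111/5
  (37/56, 0) → f = 2701/560

u = 0, v = 37/6, minimum f = -111/5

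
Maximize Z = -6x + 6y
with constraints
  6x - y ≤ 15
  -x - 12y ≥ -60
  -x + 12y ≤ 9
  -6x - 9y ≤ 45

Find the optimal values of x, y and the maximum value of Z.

Vertices and Z = -6x + 6y:
  (189/71, 69/71) → Z = -720/71
  (3/2, -6) → Z = -45
  (-23/3, 1/9) → Z = 140/3

x = -23/3, y = 1/9, maximum Z = 140/3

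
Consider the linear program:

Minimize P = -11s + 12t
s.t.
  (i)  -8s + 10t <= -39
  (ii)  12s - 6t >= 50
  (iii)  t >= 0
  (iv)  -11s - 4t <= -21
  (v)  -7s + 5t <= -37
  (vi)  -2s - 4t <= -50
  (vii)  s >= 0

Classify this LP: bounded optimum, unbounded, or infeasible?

unbounded

From the feasible point (164/13, 161/26), moving in the direction (10, 8) keeps every constraint satisfied while P decreases without bound.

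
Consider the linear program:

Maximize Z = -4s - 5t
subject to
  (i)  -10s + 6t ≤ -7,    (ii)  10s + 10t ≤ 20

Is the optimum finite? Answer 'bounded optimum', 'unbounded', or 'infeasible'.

From the feasible point (19/16, 13/16), moving in the direction (10, -10) keeps every constraint satisfied while Z increases without bound.

unbounded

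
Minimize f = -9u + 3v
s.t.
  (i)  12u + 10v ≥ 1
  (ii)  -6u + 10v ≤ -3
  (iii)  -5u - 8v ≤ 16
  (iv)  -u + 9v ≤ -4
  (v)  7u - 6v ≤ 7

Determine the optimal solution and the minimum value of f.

u = 13/19, v = -7/19, minimum f = -138/19

Corner points and f = -9u + 3v:
  (49/118, -47/118) → f = -291/59
  (38/71, -77/142) → f = -915/142
  (13/19, -7/19) → f = -138/19

The optimum lies where -u + 9v = -4 and 7u - 6v = 7.
Solving simultaneously gives u = 13/19, v = -7/19.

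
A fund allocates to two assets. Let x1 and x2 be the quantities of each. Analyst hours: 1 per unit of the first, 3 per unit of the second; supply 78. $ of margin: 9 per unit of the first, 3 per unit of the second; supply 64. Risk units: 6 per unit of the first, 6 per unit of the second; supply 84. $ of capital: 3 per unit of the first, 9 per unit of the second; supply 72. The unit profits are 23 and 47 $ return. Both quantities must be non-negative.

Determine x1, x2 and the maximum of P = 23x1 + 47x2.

Vertices and P = 23x1 + 47x2:
  (0, 0) → P = 0
  (0, 8) → P = 376
  (64/9, 0) → P = 1472/9
  (5, 19/3) → P = 1238/3

The binding constraints are 9x1 + 3x2 = 64 and 3x1 + 9x2 = 72.
Solving simultaneously gives x1 = 5, x2 = 19/3.

x1 = 5, x2 = 19/3, maximum P = 1238/3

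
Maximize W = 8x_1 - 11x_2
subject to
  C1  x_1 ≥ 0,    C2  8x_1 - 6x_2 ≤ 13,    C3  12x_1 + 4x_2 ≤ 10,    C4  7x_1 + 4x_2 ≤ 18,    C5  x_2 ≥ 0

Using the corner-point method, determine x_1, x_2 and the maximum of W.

Extreme points and W = 8x_1 - 11x_2:
  (0, 5/2) → W = -55/2
  (0, 0) → W = 0
  (5/6, 0) → W = 20/3

x_1 = 5/6, x_2 = 0, maximum W = 20/3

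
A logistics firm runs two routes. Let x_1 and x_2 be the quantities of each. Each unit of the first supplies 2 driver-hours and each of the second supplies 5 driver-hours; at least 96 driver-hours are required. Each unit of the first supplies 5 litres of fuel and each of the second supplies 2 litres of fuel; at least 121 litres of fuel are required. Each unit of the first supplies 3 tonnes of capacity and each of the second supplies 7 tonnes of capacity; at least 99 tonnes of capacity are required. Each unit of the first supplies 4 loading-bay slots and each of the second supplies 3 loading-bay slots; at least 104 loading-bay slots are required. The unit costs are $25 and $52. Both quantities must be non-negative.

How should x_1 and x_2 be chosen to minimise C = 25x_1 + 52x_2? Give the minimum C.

Vertices and C = 25x_1 + 52x_2:
  (0, 121/2) → C = 3146
  (48, 0) → C = 1200
  (59/3, 34/3) → C = 1081
The feasible region is unbounded (it extends along (0, 1), (1, 0)), but C strictly increases along every unbounded feasible direction, so there is no improving ray and the minimum is attained at a vertex.

The optimum lies where 2x_1 + 5x_2 = 96 and 5x_1 + 2x_2 = 121.
Solving simultaneously gives x_1 = 59/3, x_2 = 34/3.

x_1 = 59/3, x_2 = 34/3, minimum C = 1081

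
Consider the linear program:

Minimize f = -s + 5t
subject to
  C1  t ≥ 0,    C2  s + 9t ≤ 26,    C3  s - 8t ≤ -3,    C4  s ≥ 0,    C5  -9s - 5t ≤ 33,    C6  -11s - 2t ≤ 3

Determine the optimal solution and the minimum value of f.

s = 181/17, t = 29/17, minimum f = -36/17

Vertices and f = -s + 5t:
  (181/17, 29/17) → f = -36/17
  (0, 26/9) → f = 130/9
  (0, 3/8) → f = 15/8

The optimum lies where s + 9t = 26 and s - 8t = -3.
Solving simultaneously gives s = 181/17, t = 29/17.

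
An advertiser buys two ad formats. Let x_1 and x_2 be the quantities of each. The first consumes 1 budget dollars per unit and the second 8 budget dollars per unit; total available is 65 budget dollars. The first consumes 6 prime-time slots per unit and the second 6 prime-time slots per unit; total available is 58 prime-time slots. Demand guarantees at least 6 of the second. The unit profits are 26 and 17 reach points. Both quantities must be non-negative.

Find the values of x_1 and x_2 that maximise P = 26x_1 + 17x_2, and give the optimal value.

x_1 = 11/3, x_2 = 6, maximum P = 592/3

Extreme points and P = 26x_1 + 17x_2:
  (0, 65/8) → P = 1105/8
  (0, 6) → P = 102
  (37/21, 166/21) → P = 3784/21
  (11/3, 6) → P = 592/3

The binding constraints are 6x_1 + 6x_2 = 58 and x_2 = 6.
Solving simultaneously gives x_1 = 11/3, x_2 = 6.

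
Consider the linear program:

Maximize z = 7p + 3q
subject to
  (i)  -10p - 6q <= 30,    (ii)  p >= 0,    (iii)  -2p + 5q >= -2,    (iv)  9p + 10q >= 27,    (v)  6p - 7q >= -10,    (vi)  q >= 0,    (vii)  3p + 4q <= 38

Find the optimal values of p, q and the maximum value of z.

Vertices and z = 7p + 3q:
  (31/13, 36/65) → z = 1193/65
  (198/23, 70/23) → z = 1596/23
  (89/123, 84/41) → z = 1379/123
  (226/45, 86/15) → z = 2356/45

The binding constraints are -2p + 5q = -2 and 3p + 4q = 38.
Solving simultaneously gives p = 198/23, q = 70/23.

p = 198/23, q = 70/23, maximum z = 1596/23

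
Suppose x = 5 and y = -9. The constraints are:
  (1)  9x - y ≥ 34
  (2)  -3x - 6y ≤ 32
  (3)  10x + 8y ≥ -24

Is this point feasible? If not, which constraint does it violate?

Constraint (2): -3x - 6y = 39, which is not ≤ 32. All other constraints are satisfied.

not feasible — violates (2)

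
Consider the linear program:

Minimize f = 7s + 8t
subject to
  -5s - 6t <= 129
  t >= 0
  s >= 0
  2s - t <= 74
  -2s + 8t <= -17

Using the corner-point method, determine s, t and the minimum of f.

s = 17/2, t = 0, minimum f = 119/2

Vertices and f = 7s + 8t:
  (37, 0) → f = 259
  (17/2, 0) → f = 119/2
  (575/14, 57/7) → f = 4937/14

The binding constraints are t = 0 and -2s + 8t = -17.
Solving simultaneously gives s = 17/2, t = 0.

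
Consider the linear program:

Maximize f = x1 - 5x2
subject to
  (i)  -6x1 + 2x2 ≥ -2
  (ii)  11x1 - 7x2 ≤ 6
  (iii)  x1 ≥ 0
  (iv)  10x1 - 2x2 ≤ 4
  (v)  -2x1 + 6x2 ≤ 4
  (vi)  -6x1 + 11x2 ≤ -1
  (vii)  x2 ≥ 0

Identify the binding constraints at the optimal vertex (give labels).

(i) and (vii)

Extreme points and f = x1 - 5x2:
  (10/27, 1/9) → f = -5/27
  (1/3, 0) → f = 1/3
  (1/6, 0) → f = 1/6

The maximum is at (1/3, 0). Substituting into each constraint, equality holds for (i) and (vii); the remaining constraints have slack.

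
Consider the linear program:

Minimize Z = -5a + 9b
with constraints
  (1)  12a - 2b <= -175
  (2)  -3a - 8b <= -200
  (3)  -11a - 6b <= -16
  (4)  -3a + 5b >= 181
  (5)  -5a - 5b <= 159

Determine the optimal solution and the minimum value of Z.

Extreme points and Z = -5a + 9b:
  (-19/2, 61/2) → Z = 322
  (-536/35, 1076/35) → Z = 12364/35
  (-448/39, 381/13) → Z = 12527/39
The feasible region is unbounded (it extends along (-6, 11), (1, 6)), but Z strictly increases along every unbounded feasible direction, so there is no improving ray and the minimum is attained at a vertex.

a = -448/39, b = 381/13, minimum Z = 12527/39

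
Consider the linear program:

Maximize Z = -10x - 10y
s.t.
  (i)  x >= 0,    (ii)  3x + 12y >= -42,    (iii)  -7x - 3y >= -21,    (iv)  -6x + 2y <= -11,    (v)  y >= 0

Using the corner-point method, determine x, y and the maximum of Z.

Extreme points and Z = -10x - 10y:
  (75/32, 49/32) → Z = -155/4
  (3, 0) → Z = -30
  (11/6, 0) → Z = -55/3

The binding constraints are -6x + 2y = -11 and y = 0.
Solving simultaneously gives x = 11/6, y = 0.

x = 11/6, y = 0, maximum Z = -55/3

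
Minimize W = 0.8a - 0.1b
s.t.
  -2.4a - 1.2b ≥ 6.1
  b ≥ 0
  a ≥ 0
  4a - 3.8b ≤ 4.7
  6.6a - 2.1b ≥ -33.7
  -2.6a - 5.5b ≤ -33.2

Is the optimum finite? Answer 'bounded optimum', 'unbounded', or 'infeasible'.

infeasible

The boundaries a = 0 and 6.6a - 2.1b = -33.7 meet at (0, 337/21), but that point violates -2.4a - 1.2b ≥ 6.1. Every candidate vertex is excluded by some other constraint, so the feasible region is empty.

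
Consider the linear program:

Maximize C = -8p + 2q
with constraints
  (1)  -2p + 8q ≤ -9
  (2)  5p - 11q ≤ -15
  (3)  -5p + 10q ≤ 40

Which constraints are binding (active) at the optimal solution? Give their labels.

(2) and (3)

Extreme points and C = -8p + 2q:
  (-73/6, -25/6) → C = 89
  (-41/2, -25/4) → C = 303/2
  (-58, -25) → C = 414

The maximum is at (-58, -25). Substituting into each constraint, equality holds for (2) and (3); the remaining constraints have slack.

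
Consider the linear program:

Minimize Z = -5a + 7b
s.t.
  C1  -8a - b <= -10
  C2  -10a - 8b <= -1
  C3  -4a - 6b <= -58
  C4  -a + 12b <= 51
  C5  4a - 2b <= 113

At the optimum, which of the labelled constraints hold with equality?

C3 and C5

Vertices and Z = -5a + 7b:
  (65/9, 131/27) → Z = -58/27
  (397/16, -55/8) → Z = -2755/16
  (729/23, 317/46) → Z = -5071/46

The minimum is at (397/16, -55/8). Substituting into each constraint, equality holds for C3 and C5; the remaining constraints have slack.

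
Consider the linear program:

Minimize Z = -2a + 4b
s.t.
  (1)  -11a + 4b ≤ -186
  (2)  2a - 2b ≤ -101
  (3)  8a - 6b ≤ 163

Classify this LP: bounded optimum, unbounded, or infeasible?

bounded optimum

Extreme points and Z = -2a + 4b:
  (388/7, 1483/14) → Z = 2190/7
  (233, 567/2) → Z = 668
The feasible region has finitely many vertices and no improving ray; the minimum is 2190/7 at (388/7, 1483/14).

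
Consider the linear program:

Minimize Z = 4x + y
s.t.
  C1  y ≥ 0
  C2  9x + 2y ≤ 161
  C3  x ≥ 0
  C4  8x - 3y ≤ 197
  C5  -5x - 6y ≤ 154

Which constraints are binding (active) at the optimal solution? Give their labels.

C1 and C3

Vertices and Z = 4x + y:
  (161/9, 0) → Z = 644/9
  (0, 0) → Z = 0
  (0, 161/2) → Z = 161/2

The minimum is at (0, 0). Substituting into each constraint, equality holds for C1 and C3; the remaining constraints have slack.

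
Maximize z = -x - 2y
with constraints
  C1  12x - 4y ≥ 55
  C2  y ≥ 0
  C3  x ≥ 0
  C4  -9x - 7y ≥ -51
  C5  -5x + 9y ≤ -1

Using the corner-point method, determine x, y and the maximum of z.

x = 55/12, y = 0, maximum z = -55/12

Feasible corners and z = -x - 2y:
  (55/12, 0) → z = -55/12
  (589/120, 39/40) → z = -823/120
  (17/3, 0) → z = -17/3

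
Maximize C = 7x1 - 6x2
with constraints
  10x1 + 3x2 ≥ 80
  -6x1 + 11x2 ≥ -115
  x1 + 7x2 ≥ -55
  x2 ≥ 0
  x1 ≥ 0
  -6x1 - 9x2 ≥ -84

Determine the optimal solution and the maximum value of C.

Vertices and C = 7x1 - 6x2:
  (8, 0) → C = 56
  (13/2, 5) → C = 31/2
  (14, 0) → C = 98

x1 = 14, x2 = 0, maximum C = 98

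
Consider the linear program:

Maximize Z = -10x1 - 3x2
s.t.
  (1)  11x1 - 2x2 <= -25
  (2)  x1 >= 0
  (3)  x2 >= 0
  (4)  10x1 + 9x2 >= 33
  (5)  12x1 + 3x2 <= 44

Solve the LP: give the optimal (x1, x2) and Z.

x1 = 0, x2 = 25/2, maximum Z = -75/2

Corner points and Z = -10x1 - 3x2:
  (0, 25/2) → Z = -75/2
  (13/57, 784/57) → Z = -2482/57
  (0, 44/3) → Z = -44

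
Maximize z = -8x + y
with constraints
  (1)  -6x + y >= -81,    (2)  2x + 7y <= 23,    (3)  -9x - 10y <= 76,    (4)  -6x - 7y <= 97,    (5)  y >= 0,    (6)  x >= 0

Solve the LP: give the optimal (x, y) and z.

The binding constraints are 2x + 7y = 23 and x = 0.
Solving simultaneously gives x = 0, y = 23/7.

x = 0, y = 23/7, maximum z = 23/7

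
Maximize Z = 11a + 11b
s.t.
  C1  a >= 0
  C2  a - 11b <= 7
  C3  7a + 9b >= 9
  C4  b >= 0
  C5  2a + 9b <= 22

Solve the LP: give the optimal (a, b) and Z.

a = 305/31, b = 8/31, maximum Z = 3443/31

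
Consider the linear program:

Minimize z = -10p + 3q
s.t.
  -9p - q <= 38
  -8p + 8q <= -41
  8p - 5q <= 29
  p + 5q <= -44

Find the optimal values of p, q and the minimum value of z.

p = -5/3, q = -127/15, minimum z = -131/15

The optimum lies where 8p - 5q = 29 and p + 5q = -44.
Solving simultaneously gives p = -5/3, q = -127/15.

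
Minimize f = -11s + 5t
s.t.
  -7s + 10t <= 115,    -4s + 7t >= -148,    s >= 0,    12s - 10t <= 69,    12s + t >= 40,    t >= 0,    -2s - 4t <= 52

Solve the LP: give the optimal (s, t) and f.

s = 184/5, t = 1863/50, minimum f = -437/2

Extreme points and f = -11s + 5t:
  (184/5, 1863/50) → f = -437/2
  (285/127, 1660/127) → f = 5165/127
  (23/4, 0) → f = -253/4
  (10/3, 0) → f = -110/3

The optimum lies where -7s + 10t = 115 and 12s - 10t = 69.
Solving simultaneously gives s = 184/5, t = 1863/50.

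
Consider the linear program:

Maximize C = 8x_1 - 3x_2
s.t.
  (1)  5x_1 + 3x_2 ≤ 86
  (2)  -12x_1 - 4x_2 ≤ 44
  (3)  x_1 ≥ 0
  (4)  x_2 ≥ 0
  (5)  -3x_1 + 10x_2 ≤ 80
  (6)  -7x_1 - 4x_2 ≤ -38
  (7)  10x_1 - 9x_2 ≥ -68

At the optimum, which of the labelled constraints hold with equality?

(1) and (4)

Extreme points and C = 8x_1 - 3x_2:
  (86/5, 0) → C = 688/5
  (620/59, 658/59) → C = 2986/59
  (38/7, 0) → C = 304/7
  (30/41, 337/41) → C = -771/41

The maximum is at (86/5, 0). Substituting into each constraint, equality holds for (1) and (4); the remaining constraints have slack.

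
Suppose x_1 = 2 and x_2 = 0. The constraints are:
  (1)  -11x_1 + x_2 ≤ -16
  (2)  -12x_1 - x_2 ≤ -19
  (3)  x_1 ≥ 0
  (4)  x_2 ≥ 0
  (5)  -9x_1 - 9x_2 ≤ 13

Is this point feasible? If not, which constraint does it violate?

feasible

(1): -22 ≤ -16 ✓
(2): -24 ≤ -19 ✓
(3): 2 ≥ 0 ✓
(4): 0 ≥ 0 ✓
(5): -18 ≤ 13 ✓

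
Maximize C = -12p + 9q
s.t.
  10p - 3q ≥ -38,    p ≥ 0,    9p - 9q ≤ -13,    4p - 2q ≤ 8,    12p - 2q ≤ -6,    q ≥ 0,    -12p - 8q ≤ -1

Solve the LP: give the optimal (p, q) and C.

Vertices and C = -12p + 9q:
  (0, 38/3) → C = 114
  (29/8, 99/4) → C = 717/4
  (0, 3) → C = 27

At the optimal vertex, 10p - 3q = -38 and 12p - 2q = -6.
Solving simultaneously gives p = 29/8, q = 99/4.

p = 29/8, q = 99/4, maximum C = 717/4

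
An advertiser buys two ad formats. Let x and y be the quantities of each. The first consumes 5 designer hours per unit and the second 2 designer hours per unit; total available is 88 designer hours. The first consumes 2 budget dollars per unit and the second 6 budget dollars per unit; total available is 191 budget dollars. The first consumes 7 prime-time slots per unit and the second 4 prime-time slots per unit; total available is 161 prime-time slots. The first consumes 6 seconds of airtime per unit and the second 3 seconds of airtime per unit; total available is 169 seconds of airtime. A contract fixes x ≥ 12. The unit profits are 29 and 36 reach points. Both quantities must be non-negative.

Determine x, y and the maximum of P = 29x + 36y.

x = 12, y = 14, maximum P = 852

Feasible corners and P = 29x + 36y:
  (88/5, 0) → P = 2552/5
  (12, 0) → P = 348
  (12, 14) → P = 852

The binding constraints are 5x + 2y = 88 and x = 12.
Solving simultaneously gives x = 12, y = 14.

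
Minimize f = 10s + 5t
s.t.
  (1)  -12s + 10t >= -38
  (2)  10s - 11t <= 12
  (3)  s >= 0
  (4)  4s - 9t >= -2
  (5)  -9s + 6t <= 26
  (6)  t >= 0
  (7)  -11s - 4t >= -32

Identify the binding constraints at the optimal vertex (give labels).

(3) and (6)

Extreme points and f = 10s + 5t:
  (6/5, 0) → f = 12
  (400/161, 188/161) → f = 4940/161
  (0, 2/9) → f = 10/9
  (0, 0) → f = 0
  (56/23, 30/23) → f = 710/23

The minimum is at (0, 0). Substituting into each constraint, equality holds for (3) and (6); the remaining constraints have slack.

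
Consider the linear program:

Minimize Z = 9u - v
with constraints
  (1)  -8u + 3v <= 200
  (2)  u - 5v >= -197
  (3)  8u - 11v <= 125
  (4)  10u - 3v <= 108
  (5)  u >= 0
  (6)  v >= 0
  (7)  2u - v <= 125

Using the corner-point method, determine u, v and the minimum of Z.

At the optimal vertex, u - 5v = -197 and u = 0.
Solving simultaneously gives u = 0, v = 197/5.

u = 0, v = 197/5, minimum Z = -197/5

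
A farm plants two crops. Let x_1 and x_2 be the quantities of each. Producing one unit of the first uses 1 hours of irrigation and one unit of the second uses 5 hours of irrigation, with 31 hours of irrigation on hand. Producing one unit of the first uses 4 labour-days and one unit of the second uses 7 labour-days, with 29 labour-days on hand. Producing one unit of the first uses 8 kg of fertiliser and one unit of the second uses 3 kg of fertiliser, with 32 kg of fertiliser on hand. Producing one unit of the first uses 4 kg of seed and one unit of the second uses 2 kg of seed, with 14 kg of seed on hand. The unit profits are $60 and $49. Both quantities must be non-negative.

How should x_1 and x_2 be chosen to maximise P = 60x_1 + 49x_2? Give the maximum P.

x_1 = 2, x_2 = 3, maximum P = 267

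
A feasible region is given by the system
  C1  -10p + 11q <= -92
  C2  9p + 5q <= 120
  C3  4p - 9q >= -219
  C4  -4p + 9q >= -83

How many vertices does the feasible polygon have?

The feasible vertices (each the meet of two boundaries and inside every other half-plane) are:
  (1780/149, 372/149)
  (-85/46, -231/23)
  (1495/101, -267/101)

3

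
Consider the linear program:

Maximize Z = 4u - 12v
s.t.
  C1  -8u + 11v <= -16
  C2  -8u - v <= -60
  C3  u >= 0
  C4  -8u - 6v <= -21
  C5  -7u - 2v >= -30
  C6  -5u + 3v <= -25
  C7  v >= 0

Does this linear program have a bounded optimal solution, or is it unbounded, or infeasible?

infeasible

The boundaries -8u + 11v = -16 and -5u + 3v = -25 meet at (227/31, 120/31), but that point violates -7u - 2v ≥ -30. Every candidate vertex is excluded by some other constraint, so the feasible region is empty.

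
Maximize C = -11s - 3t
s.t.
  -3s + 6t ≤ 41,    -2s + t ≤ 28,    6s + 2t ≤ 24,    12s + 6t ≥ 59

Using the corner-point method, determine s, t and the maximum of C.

Vertices and C = -11s - 3t:
  (31/21, 53/7) → C = -818/21
  (6/5, 223/30) → C = -71/2
  (13/6, 11/2) → C = -121/3

The binding constraints are -3s + 6t = 41 and 12s + 6t = 59.
Solving simultaneously gives s = 6/5, t = 223/30.

s = 6/5, t = 223/30, maximum C = -71/2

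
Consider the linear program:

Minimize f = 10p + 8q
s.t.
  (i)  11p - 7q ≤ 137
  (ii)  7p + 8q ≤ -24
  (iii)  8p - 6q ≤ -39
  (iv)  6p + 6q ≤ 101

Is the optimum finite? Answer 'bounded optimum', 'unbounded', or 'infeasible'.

From the feasible point (-228/53, 81/106), moving in the direction (-6, -8) keeps every constraint satisfied while f decreases without bound.

unbounded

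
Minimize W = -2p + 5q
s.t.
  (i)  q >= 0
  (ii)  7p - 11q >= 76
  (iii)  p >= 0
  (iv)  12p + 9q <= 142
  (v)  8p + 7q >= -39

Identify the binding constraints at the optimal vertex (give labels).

Extreme points and W = -2p + 5q:
  (76/7, 0) → W = -152/7
  (71/6, 0) → W = -71/3
  (2246/195, 82/195) → W = -314/15

The minimum is at (71/6, 0). Substituting into each constraint, equality holds for (i) and (iv); the remaining constraints have slack.

(i) and (iv)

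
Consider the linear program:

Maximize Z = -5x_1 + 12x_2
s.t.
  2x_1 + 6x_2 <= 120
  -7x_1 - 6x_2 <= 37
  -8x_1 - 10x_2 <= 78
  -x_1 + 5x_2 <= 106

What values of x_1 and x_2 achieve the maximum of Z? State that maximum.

Extreme points and Z = -5x_1 + 12x_2:
  (-9/4, 83/4) → Z = 1041/4
  (49/11, -125/11) → Z = -1745/11
  (-821/41, 705/41) → Z = 12565/41
The feasible region is unbounded (it extends along (5, -4), (3, -1)), but Z strictly decreases along every unbounded feasible direction, so there is no improving ray and the maximum is attained at a vertex.

x_1 = -821/41, x_2 = 705/41, maximum Z = 12565/41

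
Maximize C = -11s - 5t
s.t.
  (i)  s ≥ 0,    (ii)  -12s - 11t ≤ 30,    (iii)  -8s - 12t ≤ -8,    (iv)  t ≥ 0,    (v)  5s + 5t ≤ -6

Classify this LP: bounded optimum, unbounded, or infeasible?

infeasible

The boundaries s = 0 and -8s - 12t = -8 meet at (0, 2/3), but that point violates 5s + 5t ≤ -6. Every candidate vertex is excluded by some other constraint, so the feasible region is empty.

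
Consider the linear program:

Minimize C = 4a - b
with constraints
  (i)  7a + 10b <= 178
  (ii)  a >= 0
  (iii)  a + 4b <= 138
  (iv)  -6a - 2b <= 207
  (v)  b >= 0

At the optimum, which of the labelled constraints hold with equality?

(i) and (ii)

Extreme points and C = 4a - b:
  (0, 89/5) → C = -89/5
  (178/7, 0) → C = 712/7
  (0, 0) → C = 0

The minimum is at (0, 89/5). Substituting into each constraint, equality holds for (i) and (ii); the remaining constraints have slack.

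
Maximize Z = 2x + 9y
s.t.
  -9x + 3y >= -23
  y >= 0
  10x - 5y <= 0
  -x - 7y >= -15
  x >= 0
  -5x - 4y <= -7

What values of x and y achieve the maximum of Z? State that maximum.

Feasible corners and Z = 2x + 9y:
  (1, 2) → Z = 20
  (7/13, 14/13) → Z = 140/13
  (0, 15/7) → Z = 135/7
  (0, 7/4) → Z = 63/4

x = 1, y = 2, maximum Z = 20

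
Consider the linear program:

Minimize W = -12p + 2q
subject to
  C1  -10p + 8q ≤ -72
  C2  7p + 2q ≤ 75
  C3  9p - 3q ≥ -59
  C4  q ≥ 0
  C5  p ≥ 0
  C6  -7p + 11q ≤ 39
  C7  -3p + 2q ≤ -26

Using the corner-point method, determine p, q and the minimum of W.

p = 75/7, q = 0, minimum W = -900/7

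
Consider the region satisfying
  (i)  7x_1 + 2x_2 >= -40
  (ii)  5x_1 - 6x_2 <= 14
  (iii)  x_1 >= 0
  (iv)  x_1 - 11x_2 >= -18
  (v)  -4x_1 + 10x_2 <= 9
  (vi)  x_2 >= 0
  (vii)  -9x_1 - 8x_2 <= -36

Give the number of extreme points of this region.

4

Intersecting each pair of boundary lines and keeping only the points that satisfy every inequality leaves:
  (262/49, 104/49)
  (164/47, 27/47)
  (81/34, 63/34)
  (144/61, 225/122)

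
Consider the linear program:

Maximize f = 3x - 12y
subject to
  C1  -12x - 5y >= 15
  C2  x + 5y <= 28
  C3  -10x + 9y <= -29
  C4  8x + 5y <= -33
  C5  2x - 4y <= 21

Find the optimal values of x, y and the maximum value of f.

x = -73/22, y = -76/11, maximum f = 1605/22

Feasible corners and f = 3x - 12y:
  (-76/61, -281/61) → f = 3144/61
  (-73/22, -76/11) → f = 1605/22
  (-9/14, -39/7) → f = 909/14

The optimum lies where -10x + 9y = -29 and 2x - 4y = 21.
Solving simultaneously gives x = -73/22, y = -76/11.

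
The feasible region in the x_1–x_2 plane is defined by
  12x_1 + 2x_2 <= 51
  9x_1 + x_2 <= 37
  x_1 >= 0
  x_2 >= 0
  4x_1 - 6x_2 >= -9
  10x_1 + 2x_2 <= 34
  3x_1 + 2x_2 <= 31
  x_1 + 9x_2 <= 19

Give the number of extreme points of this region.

5

Intersecting each pair of boundary lines and keeping only the points that satisfy every inequality leaves:
  (0, 0)
  (0, 3/2)
  (17/5, 0)
  (11/14, 85/42)
  (67/22, 39/22)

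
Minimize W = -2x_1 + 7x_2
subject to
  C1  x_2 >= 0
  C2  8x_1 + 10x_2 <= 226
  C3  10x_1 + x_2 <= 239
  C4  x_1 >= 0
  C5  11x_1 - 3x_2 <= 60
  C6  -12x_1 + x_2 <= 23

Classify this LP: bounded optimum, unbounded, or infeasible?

bounded optimum

Vertices and W = -2x_1 + 7x_2:
  (0, 0) → W = 0
  (60/11, 0) → W = -120/11
  (0, 113/5) → W = 791/5
  (639/67, 1003/67) → W = 5743/67
The feasible region has finitely many vertices and no improving ray; the minimum is -120/11 at (60/11, 0).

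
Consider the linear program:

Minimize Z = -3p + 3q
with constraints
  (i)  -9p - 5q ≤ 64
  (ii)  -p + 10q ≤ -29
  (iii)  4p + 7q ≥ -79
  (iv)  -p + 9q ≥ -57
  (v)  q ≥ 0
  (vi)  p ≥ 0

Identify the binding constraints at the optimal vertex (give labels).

Corner points and Z = -3p + 3q:
  (309, 28) → Z = -843
  (29, 0) → Z = -87
  (57, 0) → Z = -171

The minimum is at (309, 28). Substituting into each constraint, equality holds for (ii) and (iv); the remaining constraints have slack.

(ii) and (iv)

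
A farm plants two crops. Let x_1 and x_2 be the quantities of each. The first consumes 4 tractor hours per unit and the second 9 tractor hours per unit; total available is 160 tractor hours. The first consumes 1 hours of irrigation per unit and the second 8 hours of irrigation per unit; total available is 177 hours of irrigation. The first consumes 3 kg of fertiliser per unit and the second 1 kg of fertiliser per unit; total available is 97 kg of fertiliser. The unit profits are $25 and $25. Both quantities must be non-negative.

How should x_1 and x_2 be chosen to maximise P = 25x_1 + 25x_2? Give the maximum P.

x_1 = 31, x_2 = 4, maximum P = 875

Feasible corners and P = 25x_1 + 25x_2:
  (0, 0) → P = 0
  (0, 160/9) → P = 4000/9
  (97/3, 0) → P = 2425/3
  (31, 4) → P = 875

The binding constraints are 4x_1 + 9x_2 = 160 and 3x_1 + x_2 = 97.
Solving simultaneously gives x_1 = 31, x_2 = 4.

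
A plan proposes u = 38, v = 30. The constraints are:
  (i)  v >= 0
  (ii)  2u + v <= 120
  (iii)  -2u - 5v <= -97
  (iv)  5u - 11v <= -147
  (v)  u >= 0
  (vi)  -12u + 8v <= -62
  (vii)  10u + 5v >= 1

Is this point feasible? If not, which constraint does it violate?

not feasible — violates (iv)

Constraint (iv): 5u - 11v = -140, which is not ≤ -147. All other constraints are satisfied.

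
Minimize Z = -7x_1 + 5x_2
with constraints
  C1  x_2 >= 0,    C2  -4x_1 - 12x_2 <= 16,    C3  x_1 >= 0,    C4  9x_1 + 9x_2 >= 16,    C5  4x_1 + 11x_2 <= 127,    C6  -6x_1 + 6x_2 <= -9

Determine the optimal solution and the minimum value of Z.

x_1 = 127/4, x_2 = 0, minimum Z = -889/4

Vertices and Z = -7x_1 + 5x_2:
  (16/9, 0) → Z = -112/9
  (127/4, 0) → Z = -889/4
  (59/36, 5/36) → Z = -97/9
  (287/30, 121/15) → Z = -799/30

The optimum lies where x_2 = 0 and 4x_1 + 11x_2 = 127.
Solving simultaneously gives x_1 = 127/4, x_2 = 0.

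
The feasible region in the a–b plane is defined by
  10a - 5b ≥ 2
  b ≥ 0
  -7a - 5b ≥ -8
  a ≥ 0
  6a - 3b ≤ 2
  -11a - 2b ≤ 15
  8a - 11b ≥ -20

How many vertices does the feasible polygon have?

Pairwise boundary intersections that survive every other constraint:
  (1/5, 0)
  (10/17, 66/85)
  (1/3, 0)
  (2/3, 2/3)

4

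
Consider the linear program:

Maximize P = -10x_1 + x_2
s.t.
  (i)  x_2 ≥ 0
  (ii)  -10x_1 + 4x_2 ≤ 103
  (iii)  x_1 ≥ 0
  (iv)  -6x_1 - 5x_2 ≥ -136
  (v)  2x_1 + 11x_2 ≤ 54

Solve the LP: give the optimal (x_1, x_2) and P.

x_1 = 0, x_2 = 54/11, maximum P = 54/11

Corner points and P = -10x_1 + x_2:
  (0, 0) → P = 0
  (68/3, 0) → P = -680/3
  (0, 54/11) → P = 54/11
  (613/28, 13/14) → P = -218

The optimum lies where x_1 = 0 and 2x_1 + 11x_2 = 54.
Solving simultaneously gives x_1 = 0, x_2 = 54/11.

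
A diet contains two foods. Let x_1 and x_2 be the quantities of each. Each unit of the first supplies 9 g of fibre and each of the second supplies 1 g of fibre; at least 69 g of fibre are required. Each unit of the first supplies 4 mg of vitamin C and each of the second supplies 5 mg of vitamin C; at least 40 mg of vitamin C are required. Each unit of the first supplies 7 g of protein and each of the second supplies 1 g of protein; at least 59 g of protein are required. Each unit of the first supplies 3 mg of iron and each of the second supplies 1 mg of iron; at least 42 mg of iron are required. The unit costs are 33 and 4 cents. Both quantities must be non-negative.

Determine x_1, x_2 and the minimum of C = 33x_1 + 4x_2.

x_1 = 9/2, x_2 = 57/2, minimum C = 525/2

Extreme points and C = 33x_1 + 4x_2:
  (0, 69) → C = 276
  (14, 0) → C = 462
  (9/2, 57/2) → C = 525/2
The feasible region is unbounded (it extends along (0, 1), (1, 0)), but C strictly increases along every unbounded feasible direction, so there is no improving ray and the minimum is attained at a vertex.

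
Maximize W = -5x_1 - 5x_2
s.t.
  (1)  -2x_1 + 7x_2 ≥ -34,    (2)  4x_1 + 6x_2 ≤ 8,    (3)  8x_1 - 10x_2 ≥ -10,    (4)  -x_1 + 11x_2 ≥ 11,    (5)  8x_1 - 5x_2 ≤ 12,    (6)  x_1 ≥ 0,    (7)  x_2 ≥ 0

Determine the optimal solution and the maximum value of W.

Vertices and W = -5x_1 - 5x_2:
  (5/22, 13/11) → W = -155/22
  (11/25, 26/25) → W = -37/5
  (0, 1) → W = -5

The optimum lies where 8x_1 - 10x_2 = -10 and -x_1 + 11x_2 = 11.
Solving simultaneously gives x_1 = 0, x_2 = 1.

x_1 = 0, x_2 = 1, maximum W = -5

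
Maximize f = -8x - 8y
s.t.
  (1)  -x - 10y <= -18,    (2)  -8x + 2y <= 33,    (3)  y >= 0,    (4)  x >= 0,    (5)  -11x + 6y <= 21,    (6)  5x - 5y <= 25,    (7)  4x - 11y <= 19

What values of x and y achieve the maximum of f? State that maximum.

Corner points and f = -8x - 8y:
  (0, 9/5) → f = -72/5
  (68/11, 13/11) → f = -648/11
  (0, 7/2) → f = -28
The feasible region is unbounded (it extends along (1, 1), (6, 11)), but f strictly decreases along every unbounded feasible direction, so there is no improving ray and the maximum is attained at a vertex.

x = 0, y = 9/5, maximum f = -72/5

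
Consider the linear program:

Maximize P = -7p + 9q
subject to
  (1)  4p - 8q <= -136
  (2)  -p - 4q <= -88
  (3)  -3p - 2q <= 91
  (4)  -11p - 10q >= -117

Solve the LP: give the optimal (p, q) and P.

Corner points and P = -7p + 9q:
  (-54, 71/2) → P = 1395/2
  (-206/17, 851/34) → P = 10543/34
  (-143, 169) → P = 2522

p = -143, q = 169, maximum P = 2522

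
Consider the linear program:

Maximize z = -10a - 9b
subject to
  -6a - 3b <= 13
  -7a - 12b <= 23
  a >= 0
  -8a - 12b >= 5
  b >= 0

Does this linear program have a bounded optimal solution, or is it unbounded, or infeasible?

infeasible

The boundaries -6a - 3b = 13 and -8a - 12b = 5 meet at (-47/16, 37/24), but that point violates a ≥ 0. Every candidate vertex is excluded by some other constraint, so the feasible region is empty.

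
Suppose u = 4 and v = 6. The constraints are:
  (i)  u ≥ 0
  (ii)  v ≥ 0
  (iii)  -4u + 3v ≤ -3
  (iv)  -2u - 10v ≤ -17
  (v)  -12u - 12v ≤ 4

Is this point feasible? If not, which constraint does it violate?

not feasible — violates (iii)

Constraint (iii): -4u + 3v = 2, which is not ≤ -3. All other constraints are satisfied.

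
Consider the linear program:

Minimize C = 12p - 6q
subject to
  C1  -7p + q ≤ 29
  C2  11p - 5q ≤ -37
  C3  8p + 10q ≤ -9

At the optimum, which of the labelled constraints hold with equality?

C1 and C3

Vertices and C = 12p - 6q:
  (-9/2, -5/2) → C = -39
  (-23/6, 13/6) → C = -59
  (-83/30, 197/150) → C = -1027/25

The minimum is at (-23/6, 13/6). Substituting into each constraint, equality holds for C1 and C3; the remaining constraints have slack.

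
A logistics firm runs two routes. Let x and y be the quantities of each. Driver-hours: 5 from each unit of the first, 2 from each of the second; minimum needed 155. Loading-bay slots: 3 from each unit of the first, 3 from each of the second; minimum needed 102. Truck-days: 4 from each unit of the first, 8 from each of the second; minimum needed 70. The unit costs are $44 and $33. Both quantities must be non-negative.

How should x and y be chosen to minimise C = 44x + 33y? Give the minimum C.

x = 29, y = 5, minimum C = 1441

Extreme points and C = 44x + 33y:
  (0, 155/2) → C = 5115/2
  (34, 0) → C = 1496
  (29, 5) → C = 1441
The feasible region is unbounded (it extends along (0, 1), (1, 0)), but C strictly increases along every unbounded feasible direction, so there is no improving ray and the minimum is attained at a vertex.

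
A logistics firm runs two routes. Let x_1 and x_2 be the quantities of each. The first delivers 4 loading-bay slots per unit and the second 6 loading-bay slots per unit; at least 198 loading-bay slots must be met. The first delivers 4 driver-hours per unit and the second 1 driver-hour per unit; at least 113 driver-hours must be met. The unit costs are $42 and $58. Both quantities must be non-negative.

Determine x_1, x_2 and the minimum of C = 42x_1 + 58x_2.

Extreme points and C = 42x_1 + 58x_2:
  (0, 113) → C = 6554
  (99/2, 0) → C = 2079
  (24, 17) → C = 1994
The feasible region is unbounded (it extends along (0, 1), (1, 0)), but C strictly increases along every unbounded feasible direction, so there is no improving ray and the minimum is attained at a vertex.

x_1 = 24, x_2 = 17, minimum C = 1994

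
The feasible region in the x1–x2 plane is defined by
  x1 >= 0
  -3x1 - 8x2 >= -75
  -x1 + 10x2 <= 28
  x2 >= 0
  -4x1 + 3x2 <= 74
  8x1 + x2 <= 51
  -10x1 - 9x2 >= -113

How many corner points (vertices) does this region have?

4

The feasible vertices (each the meet of two boundaries and inside every other half-plane) are:
  (0, 14/5)
  (0, 0)
  (482/81, 275/81)
  (51/8, 0)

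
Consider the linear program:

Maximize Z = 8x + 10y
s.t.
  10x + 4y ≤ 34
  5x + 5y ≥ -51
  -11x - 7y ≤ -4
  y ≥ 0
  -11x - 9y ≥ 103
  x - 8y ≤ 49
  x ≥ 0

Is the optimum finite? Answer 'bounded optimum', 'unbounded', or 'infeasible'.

infeasible

The boundaries 10x + 4y = 34 and y = 0 meet at (17/5, 0), but that point violates -11x - 9y ≥ 103. Every candidate vertex is excluded by some other constraint, so the feasible region is empty.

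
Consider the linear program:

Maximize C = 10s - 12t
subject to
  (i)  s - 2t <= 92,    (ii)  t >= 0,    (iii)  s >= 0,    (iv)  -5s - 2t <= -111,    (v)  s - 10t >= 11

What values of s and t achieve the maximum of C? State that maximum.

s = 449/4, t = 81/8, maximum C = 1001

Extreme points and C = 10s - 12t:
  (92, 0) → C = 920
  (449/4, 81/8) → C = 1001
  (111/5, 0) → C = 222
  (283/13, 14/13) → C = 2662/13

The binding constraints are s - 2t = 92 and s - 10t = 11.
Solving simultaneously gives s = 449/4, t = 81/8.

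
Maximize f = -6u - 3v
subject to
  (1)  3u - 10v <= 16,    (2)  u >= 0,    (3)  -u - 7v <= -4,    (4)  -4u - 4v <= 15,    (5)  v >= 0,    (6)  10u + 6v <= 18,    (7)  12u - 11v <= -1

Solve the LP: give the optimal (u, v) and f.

u = 0, v = 4/7, maximum f = -12/7

At the optimal vertex, u = 0 and -u - 7v = -4.
Solving simultaneously gives u = 0, v = 4/7.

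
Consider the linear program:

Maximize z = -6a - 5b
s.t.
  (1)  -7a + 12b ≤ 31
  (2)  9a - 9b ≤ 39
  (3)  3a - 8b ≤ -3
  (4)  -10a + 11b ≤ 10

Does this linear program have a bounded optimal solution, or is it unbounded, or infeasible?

bounded optimum

Extreme points and z = -6a - 5b:
  (83/5, 184/15) → z = -2414/15
  (221/43, 240/43) → z = -2526/43
  (113/15, 16/5) → z = -306/5
  (-1, 0) → z = 6
The feasible region has finitely many vertices and no improving ray; the maximum is 6 at (-1, 0).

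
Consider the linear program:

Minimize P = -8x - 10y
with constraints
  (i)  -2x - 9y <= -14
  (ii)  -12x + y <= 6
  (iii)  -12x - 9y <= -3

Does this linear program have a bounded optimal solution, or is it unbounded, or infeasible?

unbounded

From the feasible point (-4/11, 18/11), moving in the direction (1, 12) keeps every constraint satisfied while P decreases without bound.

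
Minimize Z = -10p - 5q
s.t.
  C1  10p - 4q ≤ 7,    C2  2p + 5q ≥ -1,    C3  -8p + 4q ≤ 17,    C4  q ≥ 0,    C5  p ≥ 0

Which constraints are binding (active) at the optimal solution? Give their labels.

C1 and C3

Feasible corners and Z = -10p - 5q:
  (12, 113/4) → Z = -1045/4
  (7/10, 0) → Z = -7
  (0, 17/4) → Z = -85/4
  (0, 0) → Z = 0

The minimum is at (12, 113/4). Substituting into each constraint, equality holds for C1 and C3; the remaining constraints have slack.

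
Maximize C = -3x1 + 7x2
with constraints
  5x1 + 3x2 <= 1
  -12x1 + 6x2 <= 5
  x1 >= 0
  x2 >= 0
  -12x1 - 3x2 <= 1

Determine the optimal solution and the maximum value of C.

Extreme points and C = -3x1 + 7x2:
  (0, 1/3) → C = 7/3
  (1/5, 0) → C = -3/5
  (0, 0) → C = 0

x1 = 0, x2 = 1/3, maximum C = 7/3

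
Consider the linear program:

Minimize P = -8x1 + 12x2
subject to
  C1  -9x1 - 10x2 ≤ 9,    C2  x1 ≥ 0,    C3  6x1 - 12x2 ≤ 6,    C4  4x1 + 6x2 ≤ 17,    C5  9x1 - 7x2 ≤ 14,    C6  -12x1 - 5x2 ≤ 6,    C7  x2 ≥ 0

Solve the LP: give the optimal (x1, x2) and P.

x1 = 21/11, x2 = 5/11, minimum P = -108/11

Feasible corners and P = -8x1 + 12x2:
  (0, 17/6) → P = 34
  (0, 0) → P = 0
  (21/11, 5/11) → P = -108/11
  (1, 0) → P = -8
  (203/82, 97/82) → P = -230/41

The binding constraints are 6x1 - 12x2 = 6 and 9x1 - 7x2 = 14.
Solving simultaneously gives x1 = 21/11, x2 = 5/11.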